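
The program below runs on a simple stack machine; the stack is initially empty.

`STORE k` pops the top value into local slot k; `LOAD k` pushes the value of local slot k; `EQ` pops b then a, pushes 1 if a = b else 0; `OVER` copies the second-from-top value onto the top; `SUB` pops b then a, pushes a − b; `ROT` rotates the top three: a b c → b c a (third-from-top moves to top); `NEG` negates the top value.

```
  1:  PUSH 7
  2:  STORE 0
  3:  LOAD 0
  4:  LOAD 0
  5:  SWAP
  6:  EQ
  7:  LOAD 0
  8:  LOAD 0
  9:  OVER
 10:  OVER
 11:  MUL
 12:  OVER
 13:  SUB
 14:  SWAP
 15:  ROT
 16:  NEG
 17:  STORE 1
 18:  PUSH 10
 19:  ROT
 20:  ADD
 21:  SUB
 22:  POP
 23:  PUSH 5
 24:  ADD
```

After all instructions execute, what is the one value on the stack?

PUSH 7  : 7
STORE 0 : (empty)
LOAD 0  : 7
LOAD 0  : 7 7
SWAP    : 7 7
EQ      : 1
LOAD 0  : 1 7
LOAD 0  : 1 7 7
OVER    : 1 7 7 7
OVER    : 1 7 7 7 7
MUL     : 1 7 7 49
OVER    : 1 7 7 49 7
SUB     : 1 7 7 42
SWAP    : 1 7 42 7
ROT     : 1 42 7 7
NEG     : 1 42 7 -7
STORE 1 : 1 42 7
PUSH 10 : 1 42 7 10
ROT     : 1 7 10 42
ADD     : 1 7 52
SUB     : 1 -45
POP     : 1
PUSH 5  : 1 5
ADD     : 6

6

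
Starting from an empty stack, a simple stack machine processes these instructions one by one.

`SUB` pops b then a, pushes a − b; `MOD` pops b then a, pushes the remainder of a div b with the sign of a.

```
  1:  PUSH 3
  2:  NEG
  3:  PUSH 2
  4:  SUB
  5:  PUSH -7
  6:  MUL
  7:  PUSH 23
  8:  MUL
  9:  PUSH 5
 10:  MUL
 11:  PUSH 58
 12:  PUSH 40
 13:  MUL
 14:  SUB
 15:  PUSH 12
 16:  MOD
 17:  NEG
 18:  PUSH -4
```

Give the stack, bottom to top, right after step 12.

[4025, 58, 40]

PUSH 3  -> [3]
NEG     -> [-3]
PUSH 2  -> [-3, 2]
SUB     -> [-5]
PUSH -7 -> [-5, -7]
MUL     -> [35]
PUSH 23 -> [35, 23]
MUL     -> [805]
PUSH 5  -> [805, 5]
MUL     -> [4025]
PUSH 58 -> [4025, 58]
PUSH 40 -> [4025, 58, 40]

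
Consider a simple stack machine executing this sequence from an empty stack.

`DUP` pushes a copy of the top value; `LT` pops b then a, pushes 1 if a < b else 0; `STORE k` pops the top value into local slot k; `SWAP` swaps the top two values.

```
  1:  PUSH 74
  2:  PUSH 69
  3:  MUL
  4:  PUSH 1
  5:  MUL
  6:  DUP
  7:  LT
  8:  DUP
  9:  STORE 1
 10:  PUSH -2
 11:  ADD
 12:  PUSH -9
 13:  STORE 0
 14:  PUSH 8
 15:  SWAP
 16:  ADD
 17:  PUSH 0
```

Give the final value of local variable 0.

-9

PUSH 74 : [74]
PUSH 69 : [74, 69]
MUL     : [5106]
PUSH 1  : [5106, 1]
MUL     : [5106]
DUP     : [5106, 5106]
LT      : [0]
DUP     : [0, 0]
STORE 1 : [0]
PUSH -2 : [0, -2]
ADD     : [-2]
PUSH -9 : [-2, -9]
STORE 0 : [-2]
PUSH 8  : [-2, 8]
SWAP    : [8, -2]
ADD     : [6]
PUSH 0  : [6, 0]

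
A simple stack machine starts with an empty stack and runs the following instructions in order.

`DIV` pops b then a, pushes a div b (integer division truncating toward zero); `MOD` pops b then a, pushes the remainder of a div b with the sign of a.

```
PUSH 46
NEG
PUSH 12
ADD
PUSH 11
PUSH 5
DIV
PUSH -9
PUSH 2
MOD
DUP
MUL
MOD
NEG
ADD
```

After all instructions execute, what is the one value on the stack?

PUSH 46 → 46
NEG     → -46
PUSH 12 → -46 12
ADD     → -34
PUSH 11 → -34 11
PUSH 5  → -34 11 5
DIV     → -34 2
PUSH -9 → -34 2 -9
PUSH 2  → -34 2 -9 2
MOD     → -34 2 -1
DUP     → -34 2 -1 -1
MUL     → -34 2 1
MOD     → -34 0
NEG     → -34 0
ADD     → -34

-34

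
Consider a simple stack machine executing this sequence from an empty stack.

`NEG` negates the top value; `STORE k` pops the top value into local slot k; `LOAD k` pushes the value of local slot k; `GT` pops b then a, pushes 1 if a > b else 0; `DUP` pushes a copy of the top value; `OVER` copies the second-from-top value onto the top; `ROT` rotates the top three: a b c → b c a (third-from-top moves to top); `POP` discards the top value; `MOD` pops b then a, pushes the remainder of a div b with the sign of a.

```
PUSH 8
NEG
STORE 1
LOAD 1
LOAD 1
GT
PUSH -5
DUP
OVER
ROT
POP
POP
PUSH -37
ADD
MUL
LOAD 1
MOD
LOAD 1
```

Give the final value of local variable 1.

-8

PUSH 8   → [8]
NEG      → [-8]
STORE 1  → []
LOAD 1   → [-8]
LOAD 1   → [-8, -8]
GT       → [0]
PUSH -5  → [0, -5]
DUP      → [0, -5, -5]
OVER     → [0, -5, -5, -5]
ROT      → [0, -5, -5, -5]
POP      → [0, -5, -5]
POP      → [0, -5]
PUSH -37 → [0, -5, -37]
ADD      → [0, -42]
MUL      → [0]
LOAD 1   → [0, -8]
MOD      → [0]
LOAD 1   → [0, -8]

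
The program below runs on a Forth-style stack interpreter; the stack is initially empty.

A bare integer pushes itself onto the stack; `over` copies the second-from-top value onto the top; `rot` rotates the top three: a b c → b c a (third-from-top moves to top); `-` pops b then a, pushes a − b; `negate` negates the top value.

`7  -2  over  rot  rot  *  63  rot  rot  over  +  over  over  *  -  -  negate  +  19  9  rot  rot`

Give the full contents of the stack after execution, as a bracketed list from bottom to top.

[9, 98, 19]

7      -> 7
-2     -> 7 -2
over   -> 7 -2 7
rot    -> -2 7 7
rot    -> 7 7 -2
*      -> 7 -14
63     -> 7 -14 63
rot    -> -14 63 7
rot    -> 63 7 -14
over   -> 63 7 -14 7
+      -> 63 7 -7
over   -> 63 7 -7 7
over   -> 63 7 -7 7 -7
*      -> 63 7 -7 -49
-      -> 63 7 42
-      -> 63 -35
negate -> 63 35
+      -> 98
19     -> 98 19
9      -> 98 19 9
rot    -> 19 9 98
rot    -> 9 98 19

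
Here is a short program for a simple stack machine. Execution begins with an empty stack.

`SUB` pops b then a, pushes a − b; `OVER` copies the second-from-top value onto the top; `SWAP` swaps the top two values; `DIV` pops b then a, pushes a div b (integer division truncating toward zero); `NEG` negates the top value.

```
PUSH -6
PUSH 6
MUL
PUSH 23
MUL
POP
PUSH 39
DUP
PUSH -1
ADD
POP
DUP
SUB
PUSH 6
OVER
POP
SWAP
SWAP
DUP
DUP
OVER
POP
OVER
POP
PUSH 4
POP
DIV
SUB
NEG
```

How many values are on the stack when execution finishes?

PUSH -6 -> -6
PUSH 6  -> -6 6
MUL     -> -36
PUSH 23 -> -36 23
MUL     -> -828
POP     -> (empty)
PUSH 39 -> 39
DUP     -> 39 39
PUSH -1 -> 39 39 -1
ADD     -> 39 38
POP     -> 39
DUP     -> 39 39
SUB     -> 0
PUSH 6  -> 0 6
OVER    -> 0 6 0
POP     -> 0 6
SWAP    -> 6 0
SWAP    -> 0 6
DUP     -> 0 6 6
DUP     -> 0 6 6 6
OVER    -> 0 6 6 6 6
POP     -> 0 6 6 6
OVER    -> 0 6 6 6 6
POP     -> 0 6 6 6
PUSH 4  -> 0 6 6 6 4
POP     -> 0 6 6 6
DIV     -> 0 6 1
SUB     -> 0 5
NEG     -> 0 -5

2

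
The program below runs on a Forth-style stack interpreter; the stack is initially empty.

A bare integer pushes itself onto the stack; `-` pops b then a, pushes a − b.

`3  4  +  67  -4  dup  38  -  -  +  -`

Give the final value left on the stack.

-98

3    [3]
4    [3, 4]
+    [7]
67   [7, 67]
-4   [7, 67, -4]
dup  [7, 67, -4, -4]
38   [7, 67, -4, -4, 38]
-    [7, 67, -4, -42]
-    [7, 67, 38]
+    [7, 105]
-    [-98]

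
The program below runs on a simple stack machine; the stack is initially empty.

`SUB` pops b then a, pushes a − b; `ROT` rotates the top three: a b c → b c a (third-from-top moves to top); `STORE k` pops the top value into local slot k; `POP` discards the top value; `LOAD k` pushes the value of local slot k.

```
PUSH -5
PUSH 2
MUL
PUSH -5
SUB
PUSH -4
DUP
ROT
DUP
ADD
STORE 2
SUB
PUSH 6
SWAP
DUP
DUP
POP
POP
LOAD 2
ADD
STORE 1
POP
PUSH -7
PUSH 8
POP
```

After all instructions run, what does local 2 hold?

PUSH -5  -5
PUSH 2   -5 2
MUL      -10
PUSH -5  -10 -5
SUB      -5
PUSH -4  -5 -4
DUP      -5 -4 -4
ROT      -4 -4 -5
DUP      -4 -4 -5 -5
ADD      -4 -4 -10
STORE 2  -4 -4
SUB      0
PUSH 6   0 6
SWAP     6 0
DUP      6 0 0
DUP      6 0 0 0
POP      6 0 0
POP      6 0
LOAD 2   6 0 -10
ADD      6 -10
STORE 1  6
POP      (empty)
PUSH -7  -7
PUSH 8   -7 8
POP      -7

-10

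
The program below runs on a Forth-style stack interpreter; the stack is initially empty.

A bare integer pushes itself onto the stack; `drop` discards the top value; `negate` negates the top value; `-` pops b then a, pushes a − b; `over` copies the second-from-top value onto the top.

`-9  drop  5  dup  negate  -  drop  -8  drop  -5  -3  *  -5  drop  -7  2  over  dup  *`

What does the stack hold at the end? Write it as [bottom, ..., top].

[15, -7, 2, 49]

-9     : -9
drop   : (empty)
5      : 5
dup    : 5 5
negate : 5 -5
-      : 10
drop   : (empty)
-8     : -8
drop   : (empty)
-5     : -5
-3     : -5 -3
*      : 15
-5     : 15 -5
drop   : 15
-7     : 15 -7
2      : 15 -7 2
over   : 15 -7 2 -7
dup    : 15 -7 2 -7 -7
*      : 15 -7 2 49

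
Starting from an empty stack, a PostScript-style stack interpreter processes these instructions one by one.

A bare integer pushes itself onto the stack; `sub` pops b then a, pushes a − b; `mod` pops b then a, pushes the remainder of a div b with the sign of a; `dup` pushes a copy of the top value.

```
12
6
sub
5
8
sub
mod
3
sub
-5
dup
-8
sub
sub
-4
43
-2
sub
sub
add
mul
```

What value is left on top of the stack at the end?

12   [12]
6    [12, 6]
sub  [6]
5    [6, 5]
8    [6, 5, 8]
sub  [6, -3]
mod  [0]
3    [0, 3]
sub  [-3]
-5   [-3, -5]
dup  [-3, -5, -5]
-8   [-3, -5, -5, -8]
sub  [-3, -5, 3]
sub  [-3, -8]
-4   [-3, -8, -4]
43   [-3, -8, -4, 43]
-2   [-3, -8, -4, 43, -2]
sub  [-3, -8, -4, 45]
sub  [-3, -8, -49]
add  [-3, -57]
mul  [171]

171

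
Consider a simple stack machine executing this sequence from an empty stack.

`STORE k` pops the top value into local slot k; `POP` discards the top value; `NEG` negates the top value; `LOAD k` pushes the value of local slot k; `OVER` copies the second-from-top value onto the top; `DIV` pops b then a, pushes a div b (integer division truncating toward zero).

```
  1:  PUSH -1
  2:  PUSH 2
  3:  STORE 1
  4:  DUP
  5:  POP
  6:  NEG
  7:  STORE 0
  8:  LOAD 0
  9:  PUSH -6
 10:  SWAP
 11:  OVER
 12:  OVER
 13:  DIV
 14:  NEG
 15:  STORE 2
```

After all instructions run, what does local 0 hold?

1

PUSH -1 -> -1
PUSH 2  -> -1 2
STORE 1 -> -1
DUP     -> -1 -1
POP     -> -1
NEG     -> 1
STORE 0 -> (empty)
LOAD 0  -> 1
PUSH -6 -> 1 -6
SWAP    -> -6 1
OVER    -> -6 1 -6
OVER    -> -6 1 -6 1
DIV     -> -6 1 -6
NEG     -> -6 1 6
STORE 2 -> -6 1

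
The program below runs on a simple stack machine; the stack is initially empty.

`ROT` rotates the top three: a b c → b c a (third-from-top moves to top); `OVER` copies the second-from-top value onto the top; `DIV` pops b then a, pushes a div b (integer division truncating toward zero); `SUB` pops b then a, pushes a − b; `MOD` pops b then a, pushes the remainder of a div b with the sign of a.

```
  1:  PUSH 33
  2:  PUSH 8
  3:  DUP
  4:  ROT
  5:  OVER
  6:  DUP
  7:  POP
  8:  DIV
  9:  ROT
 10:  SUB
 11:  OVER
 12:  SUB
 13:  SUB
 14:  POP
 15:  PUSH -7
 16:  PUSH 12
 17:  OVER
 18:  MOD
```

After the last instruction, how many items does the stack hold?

2

PUSH 33 -> 33
PUSH 8  -> 33 8
DUP     -> 33 8 8
ROT     -> 8 8 33
OVER    -> 8 8 33 8
DUP     -> 8 8 33 8 8
POP     -> 8 8 33 8
DIV     -> 8 8 4
ROT     -> 8 4 8
SUB     -> 8 -4
OVER    -> 8 -4 8
SUB     -> 8 -12
SUB     -> 20
POP     -> (empty)
PUSH -7 -> -7
PUSH 12 -> -7 12
OVER    -> -7 12 -7
MOD     -> -7 5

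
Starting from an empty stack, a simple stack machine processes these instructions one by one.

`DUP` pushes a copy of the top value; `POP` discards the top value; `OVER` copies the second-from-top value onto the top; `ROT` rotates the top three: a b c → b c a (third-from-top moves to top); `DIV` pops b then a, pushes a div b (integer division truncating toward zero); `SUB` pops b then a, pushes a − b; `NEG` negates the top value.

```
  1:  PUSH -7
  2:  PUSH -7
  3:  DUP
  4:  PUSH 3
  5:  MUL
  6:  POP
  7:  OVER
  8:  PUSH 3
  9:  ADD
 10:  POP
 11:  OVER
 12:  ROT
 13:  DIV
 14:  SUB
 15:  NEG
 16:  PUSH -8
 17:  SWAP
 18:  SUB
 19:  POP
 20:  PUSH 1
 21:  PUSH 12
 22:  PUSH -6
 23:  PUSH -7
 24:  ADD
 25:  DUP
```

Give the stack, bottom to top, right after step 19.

[]

PUSH -7  -7
PUSH -7  -7 -7
DUP      -7 -7 -7
PUSH 3   -7 -7 -7 3
MUL      -7 -7 -21
POP      -7 -7
OVER     -7 -7 -7
PUSH 3   -7 -7 -7 3
ADD      -7 -7 -4
POP      -7 -7
OVER     -7 -7 -7
ROT      -7 -7 -7
DIV      -7 1
SUB      -8
NEG      8
PUSH -8  8 -8
SWAP     -8 8
SUB      -16
POP      (empty)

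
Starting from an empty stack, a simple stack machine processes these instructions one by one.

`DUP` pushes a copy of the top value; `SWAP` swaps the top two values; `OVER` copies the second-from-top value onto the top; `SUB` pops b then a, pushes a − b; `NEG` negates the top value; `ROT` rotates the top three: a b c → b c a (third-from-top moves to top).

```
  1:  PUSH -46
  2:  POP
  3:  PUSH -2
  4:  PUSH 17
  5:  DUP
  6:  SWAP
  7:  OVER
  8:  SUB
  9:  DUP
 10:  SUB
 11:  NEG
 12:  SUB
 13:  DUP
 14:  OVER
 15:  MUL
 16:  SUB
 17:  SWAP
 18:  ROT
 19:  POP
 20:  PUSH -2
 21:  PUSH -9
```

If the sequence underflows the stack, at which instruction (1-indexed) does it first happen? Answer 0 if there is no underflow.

PUSH -46 → [-46]
POP      → []
PUSH -2  → [-2]
PUSH 17  → [-2, 17]
DUP      → [-2, 17, 17]
SWAP     → [-2, 17, 17]
OVER     → [-2, 17, 17, 17]
SUB      → [-2, 17, 0]
DUP      → [-2, 17, 0, 0]
SUB      → [-2, 17, 0]
NEG      → [-2, 17, 0]
SUB      → [-2, 17]
DUP      → [-2, 17, 17]
OVER     → [-2, 17, 17, 17]
MUL      → [-2, 17, 289]
SUB      → [-2, -272]
SWAP     → [-272, -2]
ROT  — needs 3 operands, stack has 2 → underflow

18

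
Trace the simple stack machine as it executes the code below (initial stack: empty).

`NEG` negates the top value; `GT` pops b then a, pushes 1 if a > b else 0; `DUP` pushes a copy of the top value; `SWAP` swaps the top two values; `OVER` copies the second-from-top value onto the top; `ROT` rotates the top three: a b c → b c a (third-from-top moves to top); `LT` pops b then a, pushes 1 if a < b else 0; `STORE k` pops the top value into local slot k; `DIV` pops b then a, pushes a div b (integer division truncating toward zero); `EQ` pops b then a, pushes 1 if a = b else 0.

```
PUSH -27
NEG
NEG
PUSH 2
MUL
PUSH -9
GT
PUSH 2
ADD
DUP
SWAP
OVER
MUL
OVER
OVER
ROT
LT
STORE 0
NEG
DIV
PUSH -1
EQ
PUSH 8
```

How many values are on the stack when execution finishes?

2

PUSH -27  [-27]
NEG       [27]
NEG       [-27]
PUSH 2    [-27, 2]
MUL       [-54]
PUSH -9   [-54, -9]
GT        [0]
PUSH 2    [0, 2]
ADD       [2]
DUP       [2, 2]
SWAP      [2, 2]
OVER      [2, 2, 2]
MUL       [2, 4]
OVER      [2, 4, 2]
OVER      [2, 4, 2, 4]
ROT       [2, 2, 4, 4]
LT        [2, 2, 0]
STORE 0   [2, 2]
NEG       [2, -2]
DIV       [-1]
PUSH -1   [-1, -1]
EQ        [1]
PUSH 8    [1, 8]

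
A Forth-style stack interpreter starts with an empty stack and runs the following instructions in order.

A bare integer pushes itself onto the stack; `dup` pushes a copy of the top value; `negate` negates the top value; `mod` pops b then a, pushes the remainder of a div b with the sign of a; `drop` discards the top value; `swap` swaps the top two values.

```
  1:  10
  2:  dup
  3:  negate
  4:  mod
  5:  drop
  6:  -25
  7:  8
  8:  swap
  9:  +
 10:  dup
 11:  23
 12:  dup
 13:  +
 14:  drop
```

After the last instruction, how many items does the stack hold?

10      [10]
dup     [10, 10]
negate  [10, -10]
mod     [0]
drop    []
-25     [-25]
8       [-25, 8]
swap    [8, -25]
+       [-17]
dup     [-17, -17]
23      [-17, -17, 23]
dup     [-17, -17, 23, 23]
+       [-17, -17, 46]
drop    [-17, -17]

2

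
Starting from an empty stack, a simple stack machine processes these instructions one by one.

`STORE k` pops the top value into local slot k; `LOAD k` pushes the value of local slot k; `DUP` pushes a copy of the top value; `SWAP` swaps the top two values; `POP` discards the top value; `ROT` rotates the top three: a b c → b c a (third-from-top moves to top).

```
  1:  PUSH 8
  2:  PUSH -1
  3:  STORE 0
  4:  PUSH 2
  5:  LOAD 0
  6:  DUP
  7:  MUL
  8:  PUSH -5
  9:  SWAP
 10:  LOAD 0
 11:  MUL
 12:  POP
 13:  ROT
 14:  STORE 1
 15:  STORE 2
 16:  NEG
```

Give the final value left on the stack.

PUSH 8  -> 8
PUSH -1 -> 8 -1
STORE 0 -> 8
PUSH 2  -> 8 2
LOAD 0  -> 8 2 -1
DUP     -> 8 2 -1 -1
MUL     -> 8 2 1
PUSH -5 -> 8 2 1 -5
SWAP    -> 8 2 -5 1
LOAD 0  -> 8 2 -5 1 -1
MUL     -> 8 2 -5 -1
POP     -> 8 2 -5
ROT     -> 2 -5 8
STORE 1 -> 2 -5
STORE 2 -> 2
NEG     -> -2

-2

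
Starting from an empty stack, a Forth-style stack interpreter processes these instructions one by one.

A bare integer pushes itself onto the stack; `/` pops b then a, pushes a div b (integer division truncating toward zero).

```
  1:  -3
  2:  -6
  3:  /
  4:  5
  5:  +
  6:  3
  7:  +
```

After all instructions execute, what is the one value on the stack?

8

-3 -> -3
-6 -> -3 -6
/  -> 0
5  -> 0 5
+  -> 5
3  -> 5 3
+  -> 8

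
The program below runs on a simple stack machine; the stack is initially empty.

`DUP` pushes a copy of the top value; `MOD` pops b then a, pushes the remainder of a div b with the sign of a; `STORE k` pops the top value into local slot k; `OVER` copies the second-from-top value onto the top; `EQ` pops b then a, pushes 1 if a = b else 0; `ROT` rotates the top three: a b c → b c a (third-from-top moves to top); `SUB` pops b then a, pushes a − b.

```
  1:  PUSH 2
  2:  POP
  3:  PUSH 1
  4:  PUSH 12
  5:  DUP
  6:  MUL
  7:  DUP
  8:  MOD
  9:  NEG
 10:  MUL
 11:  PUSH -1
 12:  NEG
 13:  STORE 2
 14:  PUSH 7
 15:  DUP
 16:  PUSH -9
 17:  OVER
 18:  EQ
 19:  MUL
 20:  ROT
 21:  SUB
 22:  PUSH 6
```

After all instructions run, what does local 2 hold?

PUSH 2  -> 2
POP     -> (empty)
PUSH 1  -> 1
PUSH 12 -> 1 12
DUP     -> 1 12 12
MUL     -> 1 144
DUP     -> 1 144 144
MOD     -> 1 0
NEG     -> 1 0
MUL     -> 0
PUSH -1 -> 0 -1
NEG     -> 0 1
STORE 2 -> 0
PUSH 7  -> 0 7
DUP     -> 0 7 7
PUSH -9 -> 0 7 7 -9
OVER    -> 0 7 7 -9 7
EQ      -> 0 7 7 0
MUL     -> 0 7 0
ROT     -> 7 0 0
SUB     -> 7 0
PUSH 6  -> 7 0 6

1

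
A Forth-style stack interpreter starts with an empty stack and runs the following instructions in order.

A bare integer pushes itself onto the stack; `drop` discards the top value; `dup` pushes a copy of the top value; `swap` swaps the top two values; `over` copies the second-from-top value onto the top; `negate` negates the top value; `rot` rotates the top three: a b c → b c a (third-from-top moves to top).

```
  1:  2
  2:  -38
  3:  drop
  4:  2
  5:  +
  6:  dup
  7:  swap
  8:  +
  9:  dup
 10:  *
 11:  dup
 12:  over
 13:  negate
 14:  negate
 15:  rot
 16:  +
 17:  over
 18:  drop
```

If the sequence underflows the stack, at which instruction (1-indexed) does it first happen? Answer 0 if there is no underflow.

2      -> [2]
-38    -> [2, -38]
drop   -> [2]
2      -> [2, 2]
+      -> [4]
dup    -> [4, 4]
swap   -> [4, 4]
+      -> [8]
dup    -> [8, 8]
*      -> [64]
dup    -> [64, 64]
over   -> [64, 64, 64]
negate -> [64, 64, -64]
negate -> [64, 64, 64]
rot    -> [64, 64, 64]
+      -> [64, 128]
over   -> [64, 128, 64]
drop   -> [64, 128]

0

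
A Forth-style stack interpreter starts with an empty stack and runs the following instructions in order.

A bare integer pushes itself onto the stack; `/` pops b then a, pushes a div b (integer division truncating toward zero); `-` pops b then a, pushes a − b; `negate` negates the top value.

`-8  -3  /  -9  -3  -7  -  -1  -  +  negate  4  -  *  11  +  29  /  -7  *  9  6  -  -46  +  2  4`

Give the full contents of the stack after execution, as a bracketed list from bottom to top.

-8     → -8
-3     → -8 -3
/      → 2
-9     → 2 -9
-3     → 2 -9 -3
-7     → 2 -9 -3 -7
-      → 2 -9 4
-1     → 2 -9 4 -1
-      → 2 -9 5
+      → 2 -4
negate → 2 4
4      → 2 4 4
-      → 2 0
*      → 0
11     → 0 11
+      → 11
29     → 11 29
/      → 0
-7     → 0 -7
*      → 0
9      → 0 9
6      → 0 9 6
-      → 0 3
-46    → 0 3 -46
+      → 0 -43
2      → 0 -43 2
4      → 0 -43 2 4

[0, -43, 2, 4]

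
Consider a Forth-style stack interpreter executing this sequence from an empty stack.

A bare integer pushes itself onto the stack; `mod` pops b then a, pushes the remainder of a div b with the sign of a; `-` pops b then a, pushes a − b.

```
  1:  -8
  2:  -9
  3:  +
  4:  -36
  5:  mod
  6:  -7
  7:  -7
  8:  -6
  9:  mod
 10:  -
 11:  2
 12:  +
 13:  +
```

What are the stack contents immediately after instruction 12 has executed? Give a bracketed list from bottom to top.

-8  → [-8]
-9  → [-8, -9]
+   → [-17]
-36 → [-17, -36]
mod → [-17]
-7  → [-17, -7]
-7  → [-17, -7, -7]
-6  → [-17, -7, -7, -6]
mod → [-17, -7, -1]
-   → [-17, -6]
2   → [-17, -6, 2]
+   → [-17, -4]

[-17, -4]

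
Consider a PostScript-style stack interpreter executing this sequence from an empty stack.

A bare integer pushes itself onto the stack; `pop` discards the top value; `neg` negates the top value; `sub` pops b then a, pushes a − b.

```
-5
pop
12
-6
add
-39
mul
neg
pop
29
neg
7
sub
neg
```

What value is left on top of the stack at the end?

-5  -> -5
pop -> (empty)
12  -> 12
-6  -> 12 -6
add -> 6
-39 -> 6 -39
mul -> -234
neg -> 234
pop -> (empty)
29  -> 29
neg -> -29
7   -> -29 7
sub -> -36
neg -> 36

36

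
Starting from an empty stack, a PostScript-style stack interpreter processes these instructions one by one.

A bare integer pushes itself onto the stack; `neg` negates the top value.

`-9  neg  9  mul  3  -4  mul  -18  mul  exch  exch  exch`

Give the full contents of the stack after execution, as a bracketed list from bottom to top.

-9   → [-9]
neg  → [9]
9    → [9, 9]
mul  → [81]
3    → [81, 3]
-4   → [81, 3, -4]
mul  → [81, -12]
-18  → [81, -12, -18]
mul  → [81, 216]
exch → [216, 81]
exch → [81, 216]
exch → [216, 81]

[216, 81]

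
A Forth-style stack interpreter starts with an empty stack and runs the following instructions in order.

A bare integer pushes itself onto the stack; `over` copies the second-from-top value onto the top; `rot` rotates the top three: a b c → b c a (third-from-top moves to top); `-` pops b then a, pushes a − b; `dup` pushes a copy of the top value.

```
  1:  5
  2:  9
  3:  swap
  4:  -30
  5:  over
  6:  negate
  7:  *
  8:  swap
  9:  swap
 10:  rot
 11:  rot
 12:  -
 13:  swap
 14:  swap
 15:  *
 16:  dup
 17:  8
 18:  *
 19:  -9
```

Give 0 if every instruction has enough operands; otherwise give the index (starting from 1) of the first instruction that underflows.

5       [5]
9       [5, 9]
swap    [9, 5]
-30     [9, 5, -30]
over    [9, 5, -30, 5]
negate  [9, 5, -30, -5]
*       [9, 5, 150]
swap    [9, 150, 5]
swap    [9, 5, 150]
rot     [5, 150, 9]
rot     [150, 9, 5]
-       [150, 4]
swap    [4, 150]
swap    [150, 4]
*       [600]
dup     [600, 600]
8       [600, 600, 8]
*       [600, 4800]
-9      [600, 4800, -9]

0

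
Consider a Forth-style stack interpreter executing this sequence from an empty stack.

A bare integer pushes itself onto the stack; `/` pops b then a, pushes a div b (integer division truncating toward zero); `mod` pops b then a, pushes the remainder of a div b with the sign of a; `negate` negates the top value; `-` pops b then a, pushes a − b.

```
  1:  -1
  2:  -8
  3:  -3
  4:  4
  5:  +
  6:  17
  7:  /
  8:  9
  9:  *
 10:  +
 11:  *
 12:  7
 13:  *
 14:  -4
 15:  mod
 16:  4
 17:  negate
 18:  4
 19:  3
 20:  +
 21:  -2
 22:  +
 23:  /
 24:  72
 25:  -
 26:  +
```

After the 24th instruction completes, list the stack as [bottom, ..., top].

[0, 0, 72]

-1     -> -1
-8     -> -1 -8
-3     -> -1 -8 -3
4      -> -1 -8 -3 4
+      -> -1 -8 1
17     -> -1 -8 1 17
/      -> -1 -8 0
9      -> -1 -8 0 9
*      -> -1 -8 0
+      -> -1 -8
*      -> 8
7      -> 8 7
*      -> 56
-4     -> 56 -4
mod    -> 0
4      -> 0 4
negate -> 0 -4
4      -> 0 -4 4
3      -> 0 -4 4 3
+      -> 0 -4 7
-2     -> 0 -4 7 -2
+      -> 0 -4 5
/      -> 0 0
72     -> 0 0 72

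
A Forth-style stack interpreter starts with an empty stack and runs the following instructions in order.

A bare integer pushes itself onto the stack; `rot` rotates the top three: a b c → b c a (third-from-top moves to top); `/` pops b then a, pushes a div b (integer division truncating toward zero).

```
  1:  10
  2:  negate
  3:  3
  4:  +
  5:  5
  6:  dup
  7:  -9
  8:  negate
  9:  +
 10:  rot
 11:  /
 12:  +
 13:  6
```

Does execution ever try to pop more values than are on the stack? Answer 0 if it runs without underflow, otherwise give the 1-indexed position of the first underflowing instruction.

10     → [10]
negate → [-10]
3      → [-10, 3]
+      → [-7]
5      → [-7, 5]
dup    → [-7, 5, 5]
-9     → [-7, 5, 5, -9]
negate → [-7, 5, 5, 9]
+      → [-7, 5, 14]
rot    → [5, 14, -7]
/      → [5, -2]
+      → [3]
6      → [3, 6]

0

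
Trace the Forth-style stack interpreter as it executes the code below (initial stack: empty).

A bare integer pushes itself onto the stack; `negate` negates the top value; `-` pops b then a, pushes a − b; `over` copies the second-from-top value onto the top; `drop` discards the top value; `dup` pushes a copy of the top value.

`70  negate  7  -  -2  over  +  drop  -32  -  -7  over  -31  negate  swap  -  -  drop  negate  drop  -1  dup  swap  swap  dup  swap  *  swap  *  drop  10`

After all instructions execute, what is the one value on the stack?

10

70     : 70
negate : -70
7      : -70 7
-      : -77
-2     : -77 -2
over   : -77 -2 -77
+      : -77 -79
drop   : -77
-32    : -77 -32
-      : -45
-7     : -45 -7
over   : -45 -7 -45
-31    : -45 -7 -45 -31
negate : -45 -7 -45 31
swap   : -45 -7 31 -45
-      : -45 -7 76
-      : -45 -83
drop   : -45
negate : 45
drop   : (empty)
-1     : -1
dup    : -1 -1
swap   : -1 -1
swap   : -1 -1
dup    : -1 -1 -1
swap   : -1 -1 -1
*      : -1 1
swap   : 1 -1
*      : -1
drop   : (empty)
10     : 10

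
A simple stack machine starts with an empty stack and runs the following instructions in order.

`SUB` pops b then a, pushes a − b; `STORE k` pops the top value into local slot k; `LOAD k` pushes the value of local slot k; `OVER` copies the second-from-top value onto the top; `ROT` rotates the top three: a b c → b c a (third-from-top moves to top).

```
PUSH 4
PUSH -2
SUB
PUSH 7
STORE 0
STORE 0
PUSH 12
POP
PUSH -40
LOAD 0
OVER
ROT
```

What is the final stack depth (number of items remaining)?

3

PUSH 4   → 4
PUSH -2  → 4 -2
SUB      → 6
PUSH 7   → 6 7
STORE 0  → 6
STORE 0  → (empty)
PUSH 12  → 12
POP      → (empty)
PUSH -40 → -40
LOAD 0   → -40 6
OVER     → -40 6 -40
ROT      → 6 -40 -40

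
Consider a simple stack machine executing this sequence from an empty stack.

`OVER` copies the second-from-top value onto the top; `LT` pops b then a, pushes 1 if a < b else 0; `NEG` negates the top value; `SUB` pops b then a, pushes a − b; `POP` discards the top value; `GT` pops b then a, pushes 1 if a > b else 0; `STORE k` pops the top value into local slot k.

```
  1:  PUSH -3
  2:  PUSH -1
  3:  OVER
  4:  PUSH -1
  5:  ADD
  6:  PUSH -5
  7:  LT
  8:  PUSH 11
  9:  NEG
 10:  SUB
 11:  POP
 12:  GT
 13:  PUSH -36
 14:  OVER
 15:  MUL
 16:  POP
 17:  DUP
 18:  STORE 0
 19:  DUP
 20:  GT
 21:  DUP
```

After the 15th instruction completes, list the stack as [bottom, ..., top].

PUSH -3  : -3
PUSH -1  : -3 -1
OVER     : -3 -1 -3
PUSH -1  : -3 -1 -3 -1
ADD      : -3 -1 -4
PUSH -5  : -3 -1 -4 -5
LT       : -3 -1 0
PUSH 11  : -3 -1 0 11
NEG      : -3 -1 0 -11
SUB      : -3 -1 11
POP      : -3 -1
GT       : 0
PUSH -36 : 0 -36
OVER     : 0 -36 0
MUL      : 0 0

[0, 0]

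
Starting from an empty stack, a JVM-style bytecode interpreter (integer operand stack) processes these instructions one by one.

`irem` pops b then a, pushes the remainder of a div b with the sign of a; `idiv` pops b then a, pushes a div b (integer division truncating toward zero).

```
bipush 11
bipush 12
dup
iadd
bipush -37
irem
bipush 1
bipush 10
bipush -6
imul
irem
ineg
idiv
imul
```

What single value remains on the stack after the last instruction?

-264

bipush 11  -> [11]
bipush 12  -> [11, 12]
dup        -> [11, 12, 12]
iadd       -> [11, 24]
bipush -37 -> [11, 24, -37]
irem       -> [11, 24]
bipush 1   -> [11, 24, 1]
bipush 10  -> [11, 24, 1, 10]
bipush -6  -> [11, 24, 1, 10, -6]
imul       -> [11, 24, 1, -60]
irem       -> [11, 24, 1]
ineg       -> [11, 24, -1]
idiv       -> [11, -24]
imul       -> [-264]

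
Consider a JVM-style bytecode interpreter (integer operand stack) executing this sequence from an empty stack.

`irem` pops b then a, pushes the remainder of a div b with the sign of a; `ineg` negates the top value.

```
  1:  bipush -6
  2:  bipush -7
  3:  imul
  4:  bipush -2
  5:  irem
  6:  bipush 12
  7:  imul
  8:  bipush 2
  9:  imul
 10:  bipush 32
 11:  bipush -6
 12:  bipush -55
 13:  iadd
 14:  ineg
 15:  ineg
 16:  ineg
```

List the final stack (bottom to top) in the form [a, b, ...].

bipush -6  : [-6]
bipush -7  : [-6, -7]
imul       : [42]
bipush -2  : [42, -2]
irem       : [0]
bipush 12  : [0, 12]
imul       : [0]
bipush 2   : [0, 2]
imul       : [0]
bipush 32  : [0, 32]
bipush -6  : [0, 32, -6]
bipush -55 : [0, 32, -6, -55]
iadd       : [0, 32, -61]
ineg       : [0, 32, 61]
ineg       : [0, 32, -61]
ineg       : [0, 32, 61]

[0, 32, 61]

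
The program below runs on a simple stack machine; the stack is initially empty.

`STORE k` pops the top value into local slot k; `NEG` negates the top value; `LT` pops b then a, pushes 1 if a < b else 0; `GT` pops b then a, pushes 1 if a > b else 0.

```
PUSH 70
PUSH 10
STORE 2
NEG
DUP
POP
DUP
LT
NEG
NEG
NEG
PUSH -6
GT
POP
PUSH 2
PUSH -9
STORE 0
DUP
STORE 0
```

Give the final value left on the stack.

2

PUSH 70  70
PUSH 10  70 10
STORE 2  70
NEG      -70
DUP      -70 -70
POP      -70
DUP      -70 -70
LT       0
NEG      0
NEG      0
NEG      0
PUSH -6  0 -6
GT       1
POP      (empty)
PUSH 2   2
PUSH -9  2 -9
STORE 0  2
DUP      2 2
STORE 0  2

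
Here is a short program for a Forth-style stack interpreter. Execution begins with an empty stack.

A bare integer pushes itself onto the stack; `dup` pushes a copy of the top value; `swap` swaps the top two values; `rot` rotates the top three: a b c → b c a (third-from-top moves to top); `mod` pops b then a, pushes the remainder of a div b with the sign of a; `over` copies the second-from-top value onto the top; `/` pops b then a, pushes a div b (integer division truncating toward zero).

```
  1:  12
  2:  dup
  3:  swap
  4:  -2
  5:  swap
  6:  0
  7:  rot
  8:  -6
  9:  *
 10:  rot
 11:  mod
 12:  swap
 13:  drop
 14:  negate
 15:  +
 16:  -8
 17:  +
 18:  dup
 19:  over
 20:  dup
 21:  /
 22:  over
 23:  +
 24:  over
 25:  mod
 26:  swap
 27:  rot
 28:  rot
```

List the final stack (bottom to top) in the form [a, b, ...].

[4, 4, 1]

12     -> 12
dup    -> 12 12
swap   -> 12 12
-2     -> 12 12 -2
swap   -> 12 -2 12
0      -> 12 -2 12 0
rot    -> 12 12 0 -2
-6     -> 12 12 0 -2 -6
*      -> 12 12 0 12
rot    -> 12 0 12 12
mod    -> 12 0 0
swap   -> 12 0 0
drop   -> 12 0
negate -> 12 0
+      -> 12
-8     -> 12 -8
+      -> 4
dup    -> 4 4
over   -> 4 4 4
dup    -> 4 4 4 4
/      -> 4 4 1
over   -> 4 4 1 4
+      -> 4 4 5
over   -> 4 4 5 4
mod    -> 4 4 1
swap   -> 4 1 4
rot    -> 1 4 4
rot    -> 4 4 1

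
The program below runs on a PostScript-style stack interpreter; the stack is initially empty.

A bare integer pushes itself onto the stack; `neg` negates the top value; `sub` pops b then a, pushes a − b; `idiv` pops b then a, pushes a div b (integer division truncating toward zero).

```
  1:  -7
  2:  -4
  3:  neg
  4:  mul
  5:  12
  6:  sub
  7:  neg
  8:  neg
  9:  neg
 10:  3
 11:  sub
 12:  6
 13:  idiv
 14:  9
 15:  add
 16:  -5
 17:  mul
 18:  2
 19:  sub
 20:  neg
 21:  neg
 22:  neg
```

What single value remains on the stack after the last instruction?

77

-7   → [-7]
-4   → [-7, -4]
neg  → [-7, 4]
mul  → [-28]
12   → [-28, 12]
sub  → [-40]
neg  → [40]
neg  → [-40]
neg  → [40]
3    → [40, 3]
sub  → [37]
6    → [37, 6]
idiv → [6]
9    → [6, 9]
add  → [15]
-5   → [15, -5]
mul  → [-75]
2    → [-75, 2]
sub  → [-77]
neg  → [77]
neg  → [-77]
neg  → [77]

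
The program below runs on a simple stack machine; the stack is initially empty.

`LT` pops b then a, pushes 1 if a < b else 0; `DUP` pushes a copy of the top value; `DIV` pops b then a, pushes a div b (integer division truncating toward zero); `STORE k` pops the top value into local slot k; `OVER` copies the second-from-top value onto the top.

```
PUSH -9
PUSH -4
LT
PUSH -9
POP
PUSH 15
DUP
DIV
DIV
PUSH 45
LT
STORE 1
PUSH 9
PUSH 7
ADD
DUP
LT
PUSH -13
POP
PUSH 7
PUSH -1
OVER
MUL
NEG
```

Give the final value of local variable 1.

1

PUSH -9  → [-9]
PUSH -4  → [-9, -4]
LT       → [1]
PUSH -9  → [1, -9]
POP      → [1]
PUSH 15  → [1, 15]
DUP      → [1, 15, 15]
DIV      → [1, 1]
DIV      → [1]
PUSH 45  → [1, 45]
LT       → [1]
STORE 1  → []
PUSH 9   → [9]
PUSH 7   → [9, 7]
ADD      → [16]
DUP      → [16, 16]
LT       → [0]
PUSH -13 → [0, -13]
POP      → [0]
PUSH 7   → [0, 7]
PUSH -1  → [0, 7, -1]
OVER     → [0, 7, -1, 7]
MUL      → [0, 7, -7]
NEG      → [0, 7, 7]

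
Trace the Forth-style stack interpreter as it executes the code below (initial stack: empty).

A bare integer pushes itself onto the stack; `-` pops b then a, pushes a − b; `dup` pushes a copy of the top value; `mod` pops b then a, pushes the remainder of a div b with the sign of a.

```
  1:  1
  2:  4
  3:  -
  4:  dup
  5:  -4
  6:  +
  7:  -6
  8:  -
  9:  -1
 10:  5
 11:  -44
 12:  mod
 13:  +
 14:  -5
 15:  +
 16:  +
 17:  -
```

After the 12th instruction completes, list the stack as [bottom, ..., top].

1   -> 1
4   -> 1 4
-   -> -3
dup -> -3 -3
-4  -> -3 -3 -4
+   -> -3 -7
-6  -> -3 -7 -6
-   -> -3 -1
-1  -> -3 -1 -1
5   -> -3 -1 -1 5
-44 -> -3 -1 -1 5 -44
mod -> -3 -1 -1 5

[-3, -1, -1, 5]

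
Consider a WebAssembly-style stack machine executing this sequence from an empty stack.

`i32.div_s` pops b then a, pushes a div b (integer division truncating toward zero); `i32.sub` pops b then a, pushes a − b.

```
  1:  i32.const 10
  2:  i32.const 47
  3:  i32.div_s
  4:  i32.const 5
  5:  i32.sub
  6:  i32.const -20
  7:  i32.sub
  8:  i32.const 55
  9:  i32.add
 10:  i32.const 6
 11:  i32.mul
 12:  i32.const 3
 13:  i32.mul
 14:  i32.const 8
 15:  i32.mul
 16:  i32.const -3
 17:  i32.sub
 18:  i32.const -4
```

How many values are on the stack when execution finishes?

2

i32.const 10   10
i32.const 47   10 47
i32.div_s      0
i32.const 5    0 5
i32.sub        -5
i32.const -20  -5 -20
i32.sub        15
i32.const 55   15 55
i32.add        70
i32.const 6    70 6
i32.mul        420
i32.const 3    420 3
i32.mul        1260
i32.const 8    1260 8
i32.mul        10080
i32.const -3   10080 -3
i32.sub        10083
i32.const -4   10083 -4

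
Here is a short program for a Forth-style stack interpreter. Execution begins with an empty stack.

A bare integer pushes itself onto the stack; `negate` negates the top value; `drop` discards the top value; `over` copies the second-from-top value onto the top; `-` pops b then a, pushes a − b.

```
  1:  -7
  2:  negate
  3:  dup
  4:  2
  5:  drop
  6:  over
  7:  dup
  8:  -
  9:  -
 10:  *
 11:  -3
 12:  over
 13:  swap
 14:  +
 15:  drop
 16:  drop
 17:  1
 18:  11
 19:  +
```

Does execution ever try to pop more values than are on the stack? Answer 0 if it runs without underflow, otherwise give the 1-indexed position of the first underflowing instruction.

0

-7     -> [-7]
negate -> [7]
dup    -> [7, 7]
2      -> [7, 7, 2]
drop   -> [7, 7]
over   -> [7, 7, 7]
dup    -> [7, 7, 7, 7]
-      -> [7, 7, 0]
-      -> [7, 7]
*      -> [49]
-3     -> [49, -3]
over   -> [49, -3, 49]
swap   -> [49, 49, -3]
+      -> [49, 46]
drop   -> [49]
drop   -> []
1      -> [1]
11     -> [1, 11]
+      -> [12]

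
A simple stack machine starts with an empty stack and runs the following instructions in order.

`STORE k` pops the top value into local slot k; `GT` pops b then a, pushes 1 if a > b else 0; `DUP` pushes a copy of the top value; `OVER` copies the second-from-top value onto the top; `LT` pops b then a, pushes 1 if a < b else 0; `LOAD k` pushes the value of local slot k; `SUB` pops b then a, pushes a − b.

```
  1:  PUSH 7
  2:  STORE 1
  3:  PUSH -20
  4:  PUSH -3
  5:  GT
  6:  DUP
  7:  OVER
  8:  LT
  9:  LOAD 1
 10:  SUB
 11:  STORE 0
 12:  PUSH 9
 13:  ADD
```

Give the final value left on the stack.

PUSH 7   → [7]
STORE 1  → []
PUSH -20 → [-20]
PUSH -3  → [-20, -3]
GT       → [0]
DUP      → [0, 0]
OVER     → [0, 0, 0]
LT       → [0, 0]
LOAD 1   → [0, 0, 7]
SUB      → [0, -7]
STORE 0  → [0]
PUSH 9   → [0, 9]
ADD      → [9]

9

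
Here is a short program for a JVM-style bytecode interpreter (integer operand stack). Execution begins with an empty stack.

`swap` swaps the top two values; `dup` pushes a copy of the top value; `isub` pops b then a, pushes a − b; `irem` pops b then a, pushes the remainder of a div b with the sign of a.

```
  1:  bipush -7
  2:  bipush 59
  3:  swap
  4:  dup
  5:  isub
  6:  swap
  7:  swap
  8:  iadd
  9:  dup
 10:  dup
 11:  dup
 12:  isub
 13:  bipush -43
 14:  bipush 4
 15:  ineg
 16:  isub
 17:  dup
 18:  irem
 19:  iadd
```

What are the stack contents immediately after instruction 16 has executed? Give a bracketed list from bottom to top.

bipush -7  : [-7]
bipush 59  : [-7, 59]
swap       : [59, -7]
dup        : [59, -7, -7]
isub       : [59, 0]
swap       : [0, 59]
swap       : [59, 0]
iadd       : [59]
dup        : [59, 59]
dup        : [59, 59, 59]
dup        : [59, 59, 59, 59]
isub       : [59, 59, 0]
bipush -43 : [59, 59, 0, -43]
bipush 4   : [59, 59, 0, -43, 4]
ineg       : [59, 59, 0, -43, -4]
isub       : [59, 59, 0, -39]

[59, 59, 0, -39]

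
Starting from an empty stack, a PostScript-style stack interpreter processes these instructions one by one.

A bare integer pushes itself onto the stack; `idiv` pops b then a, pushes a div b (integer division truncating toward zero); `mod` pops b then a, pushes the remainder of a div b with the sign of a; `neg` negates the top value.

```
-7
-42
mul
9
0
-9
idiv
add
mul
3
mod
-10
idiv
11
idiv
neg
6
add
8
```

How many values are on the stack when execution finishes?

-7   → [-7]
-42  → [-7, -42]
mul  → [294]
9    → [294, 9]
0    → [294, 9, 0]
-9   → [294, 9, 0, -9]
idiv → [294, 9, 0]
add  → [294, 9]
mul  → [2646]
3    → [2646, 3]
mod  → [0]
-10  → [0, -10]
idiv → [0]
11   → [0, 11]
idiv → [0]
neg  → [0]
6    → [0, 6]
add  → [6]
8    → [6, 8]

2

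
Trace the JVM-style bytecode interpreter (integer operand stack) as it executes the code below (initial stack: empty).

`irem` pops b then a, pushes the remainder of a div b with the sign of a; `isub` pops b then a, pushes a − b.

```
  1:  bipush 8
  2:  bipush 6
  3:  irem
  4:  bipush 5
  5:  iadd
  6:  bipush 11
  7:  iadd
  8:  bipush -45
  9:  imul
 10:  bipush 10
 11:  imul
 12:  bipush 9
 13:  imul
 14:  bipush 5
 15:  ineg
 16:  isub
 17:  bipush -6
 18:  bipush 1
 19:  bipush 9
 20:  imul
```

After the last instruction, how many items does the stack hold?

3

bipush 8   → 8
bipush 6   → 8 6
irem       → 2
bipush 5   → 2 5
iadd       → 7
bipush 11  → 7 11
iadd       → 18
bipush -45 → 18 -45
imul       → -810
bipush 10  → -810 10
imul       → -8100
bipush 9   → -8100 9
imul       → -72900
bipush 5   → -72900 5
ineg       → -72900 -5
isub       → -72895
bipush -6  → -72895 -6
bipush 1   → -72895 -6 1
bipush 9   → -72895 -6 1 9
imul       → -72895 -6 9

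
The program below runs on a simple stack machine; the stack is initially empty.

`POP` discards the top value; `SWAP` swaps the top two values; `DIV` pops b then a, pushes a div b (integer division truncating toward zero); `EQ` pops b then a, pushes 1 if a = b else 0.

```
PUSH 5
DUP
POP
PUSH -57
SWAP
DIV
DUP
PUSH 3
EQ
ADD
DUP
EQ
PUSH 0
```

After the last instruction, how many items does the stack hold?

2

PUSH 5   -> [5]
DUP      -> [5, 5]
POP      -> [5]
PUSH -57 -> [5, -57]
SWAP     -> [-57, 5]
DIV      -> [-11]
DUP      -> [-11, -11]
PUSH 3   -> [-11, -11, 3]
EQ       -> [-11, 0]
ADD      -> [-11]
DUP      -> [-11, -11]
EQ       -> [1]
PUSH 0   -> [1, 0]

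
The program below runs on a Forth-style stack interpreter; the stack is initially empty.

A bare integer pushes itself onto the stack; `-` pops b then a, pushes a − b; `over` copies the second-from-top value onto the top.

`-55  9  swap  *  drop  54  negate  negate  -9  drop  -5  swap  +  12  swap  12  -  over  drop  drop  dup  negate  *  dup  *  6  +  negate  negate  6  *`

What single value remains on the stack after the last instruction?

-55    : [-55]
9      : [-55, 9]
swap   : [9, -55]
*      : [-495]
drop   : []
54     : [54]
negate : [-54]
negate : [54]
-9     : [54, -9]
drop   : [54]
-5     : [54, -5]
swap   : [-5, 54]
+      : [49]
12     : [49, 12]
swap   : [12, 49]
12     : [12, 49, 12]
-      : [12, 37]
over   : [12, 37, 12]
drop   : [12, 37]
drop   : [12]
dup    : [12, 12]
negate : [12, -12]
*      : [-144]
dup    : [-144, -144]
*      : [20736]
6      : [20736, 6]
+      : [20742]
negate : [-20742]
negate : [20742]
6      : [20742, 6]
*      : [124452]

124452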